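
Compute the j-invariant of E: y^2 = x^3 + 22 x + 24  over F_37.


Delta = -16(4 a^3 + 27 b^2) mod 37 = 24
-1728 * (4 a)^3 = -1728 * (4*22)^3 mod 37 = 29
j = 29 * 24^(-1) mod 37 = 12

j = 12 (mod 37)


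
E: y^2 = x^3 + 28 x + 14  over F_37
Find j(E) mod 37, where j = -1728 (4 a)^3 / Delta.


Delta = -16(4 a^3 + 27 b^2) mod 37 = 20
-1728 * (4 a)^3 = -1728 * (4*28)^3 mod 37 = 11
j = 11 * 20^(-1) mod 37 = 32

j = 32 (mod 37)


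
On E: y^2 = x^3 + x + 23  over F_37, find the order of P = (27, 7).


Compute successive multiples of P until we hit O:
  1P = (27, 7)
  2P = (29, 24)
  3P = (7, 15)
  4P = (15, 3)
  5P = (28, 5)
  6P = (23, 22)
  7P = (8, 5)
  8P = (18, 29)
  ... (continuing to 40P)
  40P = O

ord(P) = 40


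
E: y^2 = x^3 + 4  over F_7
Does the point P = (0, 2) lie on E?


Check whether y^2 = x^3 + 0 x + 4 (mod 7) for (x, y) = (0, 2).
LHS: y^2 = 2^2 mod 7 = 4
RHS: x^3 + 0 x + 4 = 0^3 + 0*0 + 4 mod 7 = 4
LHS = RHS

Yes, on the curve


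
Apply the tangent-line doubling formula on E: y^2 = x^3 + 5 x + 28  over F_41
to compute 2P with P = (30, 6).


Doubling: s = (3 x1^2 + a) / (2 y1)
s = (3*30^2 + 5) / (2*6) mod 41 = 17
x3 = s^2 - 2 x1 mod 41 = 17^2 - 2*30 = 24
y3 = s (x1 - x3) - y1 mod 41 = 17 * (30 - 24) - 6 = 14

2P = (24, 14)


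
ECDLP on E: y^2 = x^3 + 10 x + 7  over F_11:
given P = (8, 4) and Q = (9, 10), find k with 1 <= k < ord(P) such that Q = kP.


Enumerate multiples of P until we hit Q = (9, 10):
  1P = (8, 4)
  2P = (9, 1)
  3P = (3, 3)
  4P = (4, 10)
  5P = (4, 1)
  6P = (3, 8)
  7P = (9, 10)
Match found at i = 7.

k = 7


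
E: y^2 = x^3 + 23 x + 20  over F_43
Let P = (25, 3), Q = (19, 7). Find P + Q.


P != Q, so use the chord formula.
s = (y2 - y1) / (x2 - x1) = (4) / (37) mod 43 = 28
x3 = s^2 - x1 - x2 mod 43 = 28^2 - 25 - 19 = 9
y3 = s (x1 - x3) - y1 mod 43 = 28 * (25 - 9) - 3 = 15

P + Q = (9, 15)


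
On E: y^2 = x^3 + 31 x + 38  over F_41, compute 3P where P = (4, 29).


k = 3 = 11_2 (binary, LSB first: 11)
Double-and-add from P = (4, 29):
  bit 0 = 1: acc = O + (4, 29) = (4, 29)
  bit 1 = 1: acc = (4, 29) + (17, 36) = (38, 0)

3P = (38, 0)


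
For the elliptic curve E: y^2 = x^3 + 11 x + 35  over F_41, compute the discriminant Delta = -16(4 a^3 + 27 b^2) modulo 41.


4 a^3 + 27 b^2 = 4*11^3 + 27*35^2 = 5324 + 33075 = 38399
Delta = -16 * (38399) = -614384
Delta mod 41 = 1

Delta = 1 (mod 41)


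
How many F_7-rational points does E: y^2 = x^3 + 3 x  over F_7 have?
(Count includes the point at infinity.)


For each x in F_7, count y with y^2 = x^3 + 3 x + 0 mod 7:
  x = 0: RHS = 0, y in [0]  -> 1 point(s)
  x = 1: RHS = 4, y in [2, 5]  -> 2 point(s)
  x = 2: RHS = 0, y in [0]  -> 1 point(s)
  x = 3: RHS = 1, y in [1, 6]  -> 2 point(s)
  x = 5: RHS = 0, y in [0]  -> 1 point(s)
Affine points: 7. Add the point at infinity: total = 8.

#E(F_7) = 8


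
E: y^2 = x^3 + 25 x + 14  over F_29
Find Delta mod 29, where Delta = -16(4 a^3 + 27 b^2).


4 a^3 + 27 b^2 = 4*25^3 + 27*14^2 = 62500 + 5292 = 67792
Delta = -16 * (67792) = -1084672
Delta mod 29 = 15

Delta = 15 (mod 29)


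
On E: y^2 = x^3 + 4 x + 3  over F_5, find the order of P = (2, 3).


Compute successive multiples of P until we hit O:
  1P = (2, 3)
  2P = (2, 2)
  3P = O

ord(P) = 3


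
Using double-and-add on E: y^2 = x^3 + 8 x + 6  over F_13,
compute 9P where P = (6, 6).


k = 9 = 1001_2 (binary, LSB first: 1001)
Double-and-add from P = (6, 6):
  bit 0 = 1: acc = O + (6, 6) = (6, 6)
  bit 1 = 0: acc unchanged = (6, 6)
  bit 2 = 0: acc unchanged = (6, 6)
  bit 3 = 1: acc = (6, 6) + (9, 12) = (2, 2)

9P = (2, 2)


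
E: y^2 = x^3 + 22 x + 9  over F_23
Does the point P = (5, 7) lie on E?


Check whether y^2 = x^3 + 22 x + 9 (mod 23) for (x, y) = (5, 7).
LHS: y^2 = 7^2 mod 23 = 3
RHS: x^3 + 22 x + 9 = 5^3 + 22*5 + 9 mod 23 = 14
LHS != RHS

No, not on the curve


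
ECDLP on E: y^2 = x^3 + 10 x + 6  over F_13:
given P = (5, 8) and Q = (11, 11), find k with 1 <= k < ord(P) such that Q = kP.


Enumerate multiples of P until we hit Q = (11, 11):
  1P = (5, 8)
  2P = (7, 9)
  3P = (11, 2)
  4P = (11, 11)
Match found at i = 4.

k = 4


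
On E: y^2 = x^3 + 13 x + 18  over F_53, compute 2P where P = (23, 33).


Doubling: s = (3 x1^2 + a) / (2 y1)
s = (3*23^2 + 13) / (2*33) mod 53 = 13
x3 = s^2 - 2 x1 mod 53 = 13^2 - 2*23 = 17
y3 = s (x1 - x3) - y1 mod 53 = 13 * (23 - 17) - 33 = 45

2P = (17, 45)


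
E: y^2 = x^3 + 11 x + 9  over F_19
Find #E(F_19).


For each x in F_19, count y with y^2 = x^3 + 11 x + 9 mod 19:
  x = 0: RHS = 9, y in [3, 16]  -> 2 point(s)
  x = 2: RHS = 1, y in [1, 18]  -> 2 point(s)
  x = 6: RHS = 6, y in [5, 14]  -> 2 point(s)
  x = 7: RHS = 11, y in [7, 12]  -> 2 point(s)
  x = 8: RHS = 1, y in [1, 18]  -> 2 point(s)
  x = 9: RHS = 1, y in [1, 18]  -> 2 point(s)
  x = 10: RHS = 17, y in [6, 13]  -> 2 point(s)
  x = 11: RHS = 17, y in [6, 13]  -> 2 point(s)
  x = 12: RHS = 7, y in [8, 11]  -> 2 point(s)
  x = 14: RHS = 0, y in [0]  -> 1 point(s)
  x = 16: RHS = 6, y in [5, 14]  -> 2 point(s)
  x = 17: RHS = 17, y in [6, 13]  -> 2 point(s)
  x = 18: RHS = 16, y in [4, 15]  -> 2 point(s)
Affine points: 25. Add the point at infinity: total = 26.

#E(F_19) = 26


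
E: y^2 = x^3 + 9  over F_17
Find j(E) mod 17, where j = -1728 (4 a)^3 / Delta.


Delta = -16(4 a^3 + 27 b^2) mod 17 = 11
-1728 * (4 a)^3 = -1728 * (4*0)^3 mod 17 = 0
j = 0 * 11^(-1) mod 17 = 0

j = 0 (mod 17)


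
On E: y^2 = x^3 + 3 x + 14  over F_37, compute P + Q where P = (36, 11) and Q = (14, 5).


P != Q, so use the chord formula.
s = (y2 - y1) / (x2 - x1) = (31) / (15) mod 37 = 7
x3 = s^2 - x1 - x2 mod 37 = 7^2 - 36 - 14 = 36
y3 = s (x1 - x3) - y1 mod 37 = 7 * (36 - 36) - 11 = 26

P + Q = (36, 26)


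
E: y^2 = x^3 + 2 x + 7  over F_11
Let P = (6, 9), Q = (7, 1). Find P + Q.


P != Q, so use the chord formula.
s = (y2 - y1) / (x2 - x1) = (3) / (1) mod 11 = 3
x3 = s^2 - x1 - x2 mod 11 = 3^2 - 6 - 7 = 7
y3 = s (x1 - x3) - y1 mod 11 = 3 * (6 - 7) - 9 = 10

P + Q = (7, 10)


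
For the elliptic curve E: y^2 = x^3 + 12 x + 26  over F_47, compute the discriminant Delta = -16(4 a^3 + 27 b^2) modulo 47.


4 a^3 + 27 b^2 = 4*12^3 + 27*26^2 = 6912 + 18252 = 25164
Delta = -16 * (25164) = -402624
Delta mod 47 = 25

Delta = 25 (mod 47)


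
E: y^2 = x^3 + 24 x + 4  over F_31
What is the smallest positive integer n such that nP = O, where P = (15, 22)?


Compute successive multiples of P until we hit O:
  1P = (15, 22)
  2P = (15, 9)
  3P = O

ord(P) = 3


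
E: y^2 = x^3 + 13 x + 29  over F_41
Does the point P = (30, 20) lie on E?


Check whether y^2 = x^3 + 13 x + 29 (mod 41) for (x, y) = (30, 20).
LHS: y^2 = 20^2 mod 41 = 31
RHS: x^3 + 13 x + 29 = 30^3 + 13*30 + 29 mod 41 = 31
LHS = RHS

Yes, on the curve


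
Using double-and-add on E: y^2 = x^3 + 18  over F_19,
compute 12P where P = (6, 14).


k = 12 = 1100_2 (binary, LSB first: 0011)
Double-and-add from P = (6, 14):
  bit 0 = 0: acc unchanged = O
  bit 1 = 0: acc unchanged = O
  bit 2 = 1: acc = O + (8, 13) = (8, 13)
  bit 3 = 1: acc = (8, 13) + (12, 13) = (18, 6)

12P = (18, 6)


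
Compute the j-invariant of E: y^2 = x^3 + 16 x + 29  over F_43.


Delta = -16(4 a^3 + 27 b^2) mod 43 = 22
-1728 * (4 a)^3 = -1728 * (4*16)^3 mod 43 = 1
j = 1 * 22^(-1) mod 43 = 2

j = 2 (mod 43)


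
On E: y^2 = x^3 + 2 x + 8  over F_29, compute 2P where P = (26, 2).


Doubling: s = (3 x1^2 + a) / (2 y1)
s = (3*26^2 + 2) / (2*2) mod 29 = 0
x3 = s^2 - 2 x1 mod 29 = 0^2 - 2*26 = 6
y3 = s (x1 - x3) - y1 mod 29 = 0 * (26 - 6) - 2 = 27

2P = (6, 27)


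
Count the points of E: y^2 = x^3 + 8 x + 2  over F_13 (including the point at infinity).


For each x in F_13, count y with y^2 = x^3 + 8 x + 2 mod 13:
  x = 2: RHS = 0, y in [0]  -> 1 point(s)
  x = 3: RHS = 1, y in [1, 12]  -> 2 point(s)
  x = 9: RHS = 10, y in [6, 7]  -> 2 point(s)
  x = 10: RHS = 3, y in [4, 9]  -> 2 point(s)
  x = 11: RHS = 4, y in [2, 11]  -> 2 point(s)
Affine points: 9. Add the point at infinity: total = 10.

#E(F_13) = 10


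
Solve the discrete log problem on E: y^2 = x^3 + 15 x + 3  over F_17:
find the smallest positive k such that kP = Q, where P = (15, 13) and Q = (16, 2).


Enumerate multiples of P until we hit Q = (16, 2):
  1P = (15, 13)
  2P = (13, 10)
  3P = (4, 12)
  4P = (7, 14)
  5P = (16, 2)
Match found at i = 5.

k = 5


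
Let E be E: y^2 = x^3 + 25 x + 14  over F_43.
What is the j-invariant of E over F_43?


Delta = -16(4 a^3 + 27 b^2) mod 43 = 3
-1728 * (4 a)^3 = -1728 * (4*25)^3 mod 43 = 21
j = 21 * 3^(-1) mod 43 = 7

j = 7 (mod 43)


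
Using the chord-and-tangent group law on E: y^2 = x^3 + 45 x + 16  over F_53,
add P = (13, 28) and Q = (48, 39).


P != Q, so use the chord formula.
s = (y2 - y1) / (x2 - x1) = (11) / (35) mod 53 = 20
x3 = s^2 - x1 - x2 mod 53 = 20^2 - 13 - 48 = 21
y3 = s (x1 - x3) - y1 mod 53 = 20 * (13 - 21) - 28 = 24

P + Q = (21, 24)


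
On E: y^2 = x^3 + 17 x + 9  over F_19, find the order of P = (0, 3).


Compute successive multiples of P until we hit O:
  1P = (0, 3)
  2P = (17, 9)
  3P = (11, 11)
  4P = (9, 6)
  5P = (8, 7)
  6P = (16, 8)
  7P = (10, 1)
  8P = (6, 2)
  ... (continuing to 19P)
  19P = O

ord(P) = 19


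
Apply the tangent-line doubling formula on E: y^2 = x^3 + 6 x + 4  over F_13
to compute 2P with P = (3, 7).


Doubling: s = (3 x1^2 + a) / (2 y1)
s = (3*3^2 + 6) / (2*7) mod 13 = 7
x3 = s^2 - 2 x1 mod 13 = 7^2 - 2*3 = 4
y3 = s (x1 - x3) - y1 mod 13 = 7 * (3 - 4) - 7 = 12

2P = (4, 12)


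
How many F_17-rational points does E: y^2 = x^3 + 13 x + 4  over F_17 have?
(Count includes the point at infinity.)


For each x in F_17, count y with y^2 = x^3 + 13 x + 4 mod 17:
  x = 0: RHS = 4, y in [2, 15]  -> 2 point(s)
  x = 1: RHS = 1, y in [1, 16]  -> 2 point(s)
  x = 2: RHS = 4, y in [2, 15]  -> 2 point(s)
  x = 3: RHS = 2, y in [6, 11]  -> 2 point(s)
  x = 4: RHS = 1, y in [1, 16]  -> 2 point(s)
  x = 6: RHS = 9, y in [3, 14]  -> 2 point(s)
  x = 7: RHS = 13, y in [8, 9]  -> 2 point(s)
  x = 8: RHS = 8, y in [5, 12]  -> 2 point(s)
  x = 9: RHS = 0, y in [0]  -> 1 point(s)
  x = 11: RHS = 16, y in [4, 13]  -> 2 point(s)
  x = 12: RHS = 1, y in [1, 16]  -> 2 point(s)
  x = 15: RHS = 4, y in [2, 15]  -> 2 point(s)
Affine points: 23. Add the point at infinity: total = 24.

#E(F_17) = 24


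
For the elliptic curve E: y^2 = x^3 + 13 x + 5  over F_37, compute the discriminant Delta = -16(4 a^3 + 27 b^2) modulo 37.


4 a^3 + 27 b^2 = 4*13^3 + 27*5^2 = 8788 + 675 = 9463
Delta = -16 * (9463) = -151408
Delta mod 37 = 33

Delta = 33 (mod 37)


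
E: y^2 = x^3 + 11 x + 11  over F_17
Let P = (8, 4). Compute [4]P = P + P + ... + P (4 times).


k = 4 = 100_2 (binary, LSB first: 001)
Double-and-add from P = (8, 4):
  bit 0 = 0: acc unchanged = O
  bit 1 = 0: acc unchanged = O
  bit 2 = 1: acc = O + (6, 2) = (6, 2)

4P = (6, 2)


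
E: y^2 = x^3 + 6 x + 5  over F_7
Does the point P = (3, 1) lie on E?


Check whether y^2 = x^3 + 6 x + 5 (mod 7) for (x, y) = (3, 1).
LHS: y^2 = 1^2 mod 7 = 1
RHS: x^3 + 6 x + 5 = 3^3 + 6*3 + 5 mod 7 = 1
LHS = RHS

Yes, on the curve


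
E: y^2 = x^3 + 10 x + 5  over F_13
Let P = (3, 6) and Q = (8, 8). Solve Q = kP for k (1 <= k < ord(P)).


Enumerate multiples of P until we hit Q = (8, 8):
  1P = (3, 6)
  2P = (11, 4)
  3P = (8, 5)
  4P = (1, 4)
  5P = (10, 0)
  6P = (1, 9)
  7P = (8, 8)
Match found at i = 7.

k = 7


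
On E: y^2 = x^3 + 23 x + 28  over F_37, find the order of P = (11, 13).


Compute successive multiples of P until we hit O:
  1P = (11, 13)
  2P = (11, 24)
  3P = O

ord(P) = 3


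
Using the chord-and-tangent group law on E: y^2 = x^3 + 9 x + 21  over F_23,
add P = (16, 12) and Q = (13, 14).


P != Q, so use the chord formula.
s = (y2 - y1) / (x2 - x1) = (2) / (20) mod 23 = 7
x3 = s^2 - x1 - x2 mod 23 = 7^2 - 16 - 13 = 20
y3 = s (x1 - x3) - y1 mod 23 = 7 * (16 - 20) - 12 = 6

P + Q = (20, 6)


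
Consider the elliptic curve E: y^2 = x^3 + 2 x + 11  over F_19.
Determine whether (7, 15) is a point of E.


Check whether y^2 = x^3 + 2 x + 11 (mod 19) for (x, y) = (7, 15).
LHS: y^2 = 15^2 mod 19 = 16
RHS: x^3 + 2 x + 11 = 7^3 + 2*7 + 11 mod 19 = 7
LHS != RHS

No, not on the curve


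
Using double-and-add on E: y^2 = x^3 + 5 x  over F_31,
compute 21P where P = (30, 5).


k = 21 = 10101_2 (binary, LSB first: 10101)
Double-and-add from P = (30, 5):
  bit 0 = 1: acc = O + (30, 5) = (30, 5)
  bit 1 = 0: acc unchanged = (30, 5)
  bit 2 = 1: acc = (30, 5) + (19, 17) = (27, 3)
  bit 3 = 0: acc unchanged = (27, 3)
  bit 4 = 1: acc = (27, 3) + (0, 0) = (22, 1)

21P = (22, 1)


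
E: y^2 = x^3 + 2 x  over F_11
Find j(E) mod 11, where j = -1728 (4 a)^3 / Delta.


Delta = -16(4 a^3 + 27 b^2) mod 11 = 5
-1728 * (4 a)^3 = -1728 * (4*2)^3 mod 11 = 5
j = 5 * 5^(-1) mod 11 = 1

j = 1 (mod 11)


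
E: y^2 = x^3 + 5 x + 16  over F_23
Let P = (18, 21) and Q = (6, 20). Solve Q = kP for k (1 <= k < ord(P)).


Enumerate multiples of P until we hit Q = (6, 20):
  1P = (18, 21)
  2P = (19, 22)
  3P = (10, 10)
  4P = (3, 14)
  5P = (6, 3)
  6P = (7, 7)
  7P = (0, 4)
  8P = (0, 19)
  9P = (7, 16)
  10P = (6, 20)
Match found at i = 10.

k = 10


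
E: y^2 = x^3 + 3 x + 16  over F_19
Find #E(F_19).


For each x in F_19, count y with y^2 = x^3 + 3 x + 16 mod 19:
  x = 0: RHS = 16, y in [4, 15]  -> 2 point(s)
  x = 1: RHS = 1, y in [1, 18]  -> 2 point(s)
  x = 2: RHS = 11, y in [7, 12]  -> 2 point(s)
  x = 4: RHS = 16, y in [4, 15]  -> 2 point(s)
  x = 5: RHS = 4, y in [2, 17]  -> 2 point(s)
  x = 7: RHS = 0, y in [0]  -> 1 point(s)
  x = 8: RHS = 1, y in [1, 18]  -> 2 point(s)
  x = 10: RHS = 1, y in [1, 18]  -> 2 point(s)
  x = 14: RHS = 9, y in [3, 16]  -> 2 point(s)
  x = 15: RHS = 16, y in [4, 15]  -> 2 point(s)
Affine points: 19. Add the point at infinity: total = 20.

#E(F_19) = 20


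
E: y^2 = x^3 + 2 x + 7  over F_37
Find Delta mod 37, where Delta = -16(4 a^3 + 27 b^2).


4 a^3 + 27 b^2 = 4*2^3 + 27*7^2 = 32 + 1323 = 1355
Delta = -16 * (1355) = -21680
Delta mod 37 = 2

Delta = 2 (mod 37)


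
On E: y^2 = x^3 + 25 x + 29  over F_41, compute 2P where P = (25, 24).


Doubling: s = (3 x1^2 + a) / (2 y1)
s = (3*25^2 + 25) / (2*24) mod 41 = 2
x3 = s^2 - 2 x1 mod 41 = 2^2 - 2*25 = 36
y3 = s (x1 - x3) - y1 mod 41 = 2 * (25 - 36) - 24 = 36

2P = (36, 36)


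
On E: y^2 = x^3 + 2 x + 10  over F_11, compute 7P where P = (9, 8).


k = 7 = 111_2 (binary, LSB first: 111)
Double-and-add from P = (9, 8):
  bit 0 = 1: acc = O + (9, 8) = (9, 8)
  bit 1 = 1: acc = (9, 8) + (7, 2) = (4, 7)
  bit 2 = 1: acc = (4, 7) + (2, 0) = (9, 3)

7P = (9, 3)


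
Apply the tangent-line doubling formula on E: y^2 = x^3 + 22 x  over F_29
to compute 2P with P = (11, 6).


Doubling: s = (3 x1^2 + a) / (2 y1)
s = (3*11^2 + 22) / (2*6) mod 29 = 20
x3 = s^2 - 2 x1 mod 29 = 20^2 - 2*11 = 1
y3 = s (x1 - x3) - y1 mod 29 = 20 * (11 - 1) - 6 = 20

2P = (1, 20)


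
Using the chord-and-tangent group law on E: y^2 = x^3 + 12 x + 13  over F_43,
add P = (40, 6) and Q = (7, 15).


P != Q, so use the chord formula.
s = (y2 - y1) / (x2 - x1) = (9) / (10) mod 43 = 31
x3 = s^2 - x1 - x2 mod 43 = 31^2 - 40 - 7 = 11
y3 = s (x1 - x3) - y1 mod 43 = 31 * (40 - 11) - 6 = 33

P + Q = (11, 33)


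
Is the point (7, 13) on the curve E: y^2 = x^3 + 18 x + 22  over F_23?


Check whether y^2 = x^3 + 18 x + 22 (mod 23) for (x, y) = (7, 13).
LHS: y^2 = 13^2 mod 23 = 8
RHS: x^3 + 18 x + 22 = 7^3 + 18*7 + 22 mod 23 = 8
LHS = RHS

Yes, on the curve


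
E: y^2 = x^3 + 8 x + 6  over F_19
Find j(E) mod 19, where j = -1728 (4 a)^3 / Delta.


Delta = -16(4 a^3 + 27 b^2) mod 19 = 16
-1728 * (4 a)^3 = -1728 * (4*8)^3 mod 19 = 12
j = 12 * 16^(-1) mod 19 = 15

j = 15 (mod 19)


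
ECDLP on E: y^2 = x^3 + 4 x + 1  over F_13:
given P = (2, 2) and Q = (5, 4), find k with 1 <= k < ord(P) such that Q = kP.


Enumerate multiples of P until we hit Q = (5, 4):
  1P = (2, 2)
  2P = (12, 10)
  3P = (9, 8)
  4P = (3, 12)
  5P = (4, 4)
  6P = (8, 5)
  7P = (0, 12)
  8P = (10, 12)
  9P = (5, 4)
Match found at i = 9.

k = 9


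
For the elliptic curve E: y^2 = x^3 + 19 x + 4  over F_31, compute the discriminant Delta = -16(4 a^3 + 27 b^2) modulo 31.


4 a^3 + 27 b^2 = 4*19^3 + 27*4^2 = 27436 + 432 = 27868
Delta = -16 * (27868) = -445888
Delta mod 31 = 16

Delta = 16 (mod 31)


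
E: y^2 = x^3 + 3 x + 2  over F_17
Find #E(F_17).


For each x in F_17, count y with y^2 = x^3 + 3 x + 2 mod 17:
  x = 0: RHS = 2, y in [6, 11]  -> 2 point(s)
  x = 2: RHS = 16, y in [4, 13]  -> 2 point(s)
  x = 3: RHS = 4, y in [2, 15]  -> 2 point(s)
  x = 6: RHS = 15, y in [7, 10]  -> 2 point(s)
  x = 7: RHS = 9, y in [3, 14]  -> 2 point(s)
  x = 12: RHS = 15, y in [7, 10]  -> 2 point(s)
  x = 14: RHS = 0, y in [0]  -> 1 point(s)
  x = 16: RHS = 15, y in [7, 10]  -> 2 point(s)
Affine points: 15. Add the point at infinity: total = 16.

#E(F_17) = 16


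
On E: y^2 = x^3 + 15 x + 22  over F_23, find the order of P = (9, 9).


Compute successive multiples of P until we hit O:
  1P = (9, 9)
  2P = (6, 11)
  3P = (11, 0)
  4P = (6, 12)
  5P = (9, 14)
  6P = O

ord(P) = 6


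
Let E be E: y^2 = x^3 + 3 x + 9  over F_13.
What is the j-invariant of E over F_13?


Delta = -16(4 a^3 + 27 b^2) mod 13 = 5
-1728 * (4 a)^3 = -1728 * (4*3)^3 mod 13 = 12
j = 12 * 5^(-1) mod 13 = 5

j = 5 (mod 13)


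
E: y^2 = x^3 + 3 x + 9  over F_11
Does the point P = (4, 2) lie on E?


Check whether y^2 = x^3 + 3 x + 9 (mod 11) for (x, y) = (4, 2).
LHS: y^2 = 2^2 mod 11 = 4
RHS: x^3 + 3 x + 9 = 4^3 + 3*4 + 9 mod 11 = 8
LHS != RHS

No, not on the curve


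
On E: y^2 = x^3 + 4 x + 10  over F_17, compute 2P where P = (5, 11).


Doubling: s = (3 x1^2 + a) / (2 y1)
s = (3*5^2 + 4) / (2*11) mod 17 = 9
x3 = s^2 - 2 x1 mod 17 = 9^2 - 2*5 = 3
y3 = s (x1 - x3) - y1 mod 17 = 9 * (5 - 3) - 11 = 7

2P = (3, 7)


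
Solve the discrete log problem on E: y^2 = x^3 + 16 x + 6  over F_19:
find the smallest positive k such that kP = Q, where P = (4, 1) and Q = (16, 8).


Enumerate multiples of P until we hit Q = (16, 8):
  1P = (4, 1)
  2P = (9, 10)
  3P = (10, 11)
  4P = (12, 11)
  5P = (1, 17)
  6P = (15, 7)
  7P = (16, 8)
Match found at i = 7.

k = 7


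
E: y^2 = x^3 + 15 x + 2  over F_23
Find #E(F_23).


For each x in F_23, count y with y^2 = x^3 + 15 x + 2 mod 23:
  x = 0: RHS = 2, y in [5, 18]  -> 2 point(s)
  x = 1: RHS = 18, y in [8, 15]  -> 2 point(s)
  x = 5: RHS = 18, y in [8, 15]  -> 2 point(s)
  x = 6: RHS = 9, y in [3, 20]  -> 2 point(s)
  x = 7: RHS = 13, y in [6, 17]  -> 2 point(s)
  x = 8: RHS = 13, y in [6, 17]  -> 2 point(s)
  x = 10: RHS = 2, y in [5, 18]  -> 2 point(s)
  x = 11: RHS = 3, y in [7, 16]  -> 2 point(s)
  x = 12: RHS = 1, y in [1, 22]  -> 2 point(s)
  x = 13: RHS = 2, y in [5, 18]  -> 2 point(s)
  x = 14: RHS = 12, y in [9, 14]  -> 2 point(s)
  x = 17: RHS = 18, y in [8, 15]  -> 2 point(s)
  x = 18: RHS = 9, y in [3, 20]  -> 2 point(s)
  x = 19: RHS = 16, y in [4, 19]  -> 2 point(s)
  x = 22: RHS = 9, y in [3, 20]  -> 2 point(s)
Affine points: 30. Add the point at infinity: total = 31.

#E(F_23) = 31


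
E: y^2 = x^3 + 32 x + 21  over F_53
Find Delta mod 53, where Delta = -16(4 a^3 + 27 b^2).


4 a^3 + 27 b^2 = 4*32^3 + 27*21^2 = 131072 + 11907 = 142979
Delta = -16 * (142979) = -2287664
Delta mod 53 = 28

Delta = 28 (mod 53)


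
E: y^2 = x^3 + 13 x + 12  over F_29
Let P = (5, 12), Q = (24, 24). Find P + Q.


P != Q, so use the chord formula.
s = (y2 - y1) / (x2 - x1) = (12) / (19) mod 29 = 22
x3 = s^2 - x1 - x2 mod 29 = 22^2 - 5 - 24 = 20
y3 = s (x1 - x3) - y1 mod 29 = 22 * (5 - 20) - 12 = 6

P + Q = (20, 6)


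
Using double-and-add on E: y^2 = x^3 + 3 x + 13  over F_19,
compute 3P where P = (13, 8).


k = 3 = 11_2 (binary, LSB first: 11)
Double-and-add from P = (13, 8):
  bit 0 = 1: acc = O + (13, 8) = (13, 8)
  bit 1 = 1: acc = (13, 8) + (13, 11) = O

3P = O


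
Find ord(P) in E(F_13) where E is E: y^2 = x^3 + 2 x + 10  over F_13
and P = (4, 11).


Compute successive multiples of P until we hit O:
  1P = (4, 11)
  2P = (2, 3)
  3P = (10, 4)
  4P = (0, 6)
  5P = (0, 7)
  6P = (10, 9)
  7P = (2, 10)
  8P = (4, 2)
  ... (continuing to 9P)
  9P = O

ord(P) = 9


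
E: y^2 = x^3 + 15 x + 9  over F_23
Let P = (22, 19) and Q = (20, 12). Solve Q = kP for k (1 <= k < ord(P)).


Enumerate multiples of P until we hit Q = (20, 12):
  1P = (22, 19)
  2P = (20, 11)
  3P = (20, 12)
Match found at i = 3.

k = 3


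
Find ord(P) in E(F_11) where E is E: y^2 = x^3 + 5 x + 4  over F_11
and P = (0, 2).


Compute successive multiples of P until we hit O:
  1P = (0, 2)
  2P = (5, 0)
  3P = (0, 9)
  4P = O

ord(P) = 4


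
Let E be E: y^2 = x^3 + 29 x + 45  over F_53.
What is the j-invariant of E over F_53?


Delta = -16(4 a^3 + 27 b^2) mod 53 = 25
-1728 * (4 a)^3 = -1728 * (4*29)^3 mod 53 = 12
j = 12 * 25^(-1) mod 53 = 45

j = 45 (mod 53)


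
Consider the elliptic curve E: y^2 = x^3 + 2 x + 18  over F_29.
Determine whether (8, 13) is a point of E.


Check whether y^2 = x^3 + 2 x + 18 (mod 29) for (x, y) = (8, 13).
LHS: y^2 = 13^2 mod 29 = 24
RHS: x^3 + 2 x + 18 = 8^3 + 2*8 + 18 mod 29 = 24
LHS = RHS

Yes, on the curve


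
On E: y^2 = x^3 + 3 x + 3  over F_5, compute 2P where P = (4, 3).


Doubling: s = (3 x1^2 + a) / (2 y1)
s = (3*4^2 + 3) / (2*3) mod 5 = 1
x3 = s^2 - 2 x1 mod 5 = 1^2 - 2*4 = 3
y3 = s (x1 - x3) - y1 mod 5 = 1 * (4 - 3) - 3 = 3

2P = (3, 3)


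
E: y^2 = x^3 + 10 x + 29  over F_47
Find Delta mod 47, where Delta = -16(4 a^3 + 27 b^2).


4 a^3 + 27 b^2 = 4*10^3 + 27*29^2 = 4000 + 22707 = 26707
Delta = -16 * (26707) = -427312
Delta mod 47 = 12

Delta = 12 (mod 47)


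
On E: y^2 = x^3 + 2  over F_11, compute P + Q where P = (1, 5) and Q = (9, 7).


P != Q, so use the chord formula.
s = (y2 - y1) / (x2 - x1) = (2) / (8) mod 11 = 3
x3 = s^2 - x1 - x2 mod 11 = 3^2 - 1 - 9 = 10
y3 = s (x1 - x3) - y1 mod 11 = 3 * (1 - 10) - 5 = 1

P + Q = (10, 1)


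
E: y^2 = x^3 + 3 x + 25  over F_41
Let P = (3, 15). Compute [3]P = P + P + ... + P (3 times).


k = 3 = 11_2 (binary, LSB first: 11)
Double-and-add from P = (3, 15):
  bit 0 = 1: acc = O + (3, 15) = (3, 15)
  bit 1 = 1: acc = (3, 15) + (36, 34) = (7, 15)

3P = (7, 15)


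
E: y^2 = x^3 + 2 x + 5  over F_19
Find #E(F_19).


For each x in F_19, count y with y^2 = x^3 + 2 x + 5 mod 19:
  x = 0: RHS = 5, y in [9, 10]  -> 2 point(s)
  x = 2: RHS = 17, y in [6, 13]  -> 2 point(s)
  x = 3: RHS = 0, y in [0]  -> 1 point(s)
  x = 4: RHS = 1, y in [1, 18]  -> 2 point(s)
  x = 5: RHS = 7, y in [8, 11]  -> 2 point(s)
  x = 6: RHS = 5, y in [9, 10]  -> 2 point(s)
  x = 7: RHS = 1, y in [1, 18]  -> 2 point(s)
  x = 8: RHS = 1, y in [1, 18]  -> 2 point(s)
  x = 9: RHS = 11, y in [7, 12]  -> 2 point(s)
  x = 11: RHS = 9, y in [3, 16]  -> 2 point(s)
  x = 12: RHS = 9, y in [3, 16]  -> 2 point(s)
  x = 13: RHS = 5, y in [9, 10]  -> 2 point(s)
  x = 15: RHS = 9, y in [3, 16]  -> 2 point(s)
Affine points: 25. Add the point at infinity: total = 26.

#E(F_19) = 26


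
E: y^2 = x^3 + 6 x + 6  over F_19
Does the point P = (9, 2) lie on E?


Check whether y^2 = x^3 + 6 x + 6 (mod 19) for (x, y) = (9, 2).
LHS: y^2 = 2^2 mod 19 = 4
RHS: x^3 + 6 x + 6 = 9^3 + 6*9 + 6 mod 19 = 10
LHS != RHS

No, not on the curve


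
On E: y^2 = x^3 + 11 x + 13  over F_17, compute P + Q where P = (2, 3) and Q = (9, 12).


P != Q, so use the chord formula.
s = (y2 - y1) / (x2 - x1) = (9) / (7) mod 17 = 11
x3 = s^2 - x1 - x2 mod 17 = 11^2 - 2 - 9 = 8
y3 = s (x1 - x3) - y1 mod 17 = 11 * (2 - 8) - 3 = 16

P + Q = (8, 16)


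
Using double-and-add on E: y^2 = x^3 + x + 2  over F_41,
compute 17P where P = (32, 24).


k = 17 = 10001_2 (binary, LSB first: 10001)
Double-and-add from P = (32, 24):
  bit 0 = 1: acc = O + (32, 24) = (32, 24)
  bit 1 = 0: acc unchanged = (32, 24)
  bit 2 = 0: acc unchanged = (32, 24)
  bit 3 = 0: acc unchanged = (32, 24)
  bit 4 = 1: acc = (32, 24) + (0, 24) = (9, 17)

17P = (9, 17)


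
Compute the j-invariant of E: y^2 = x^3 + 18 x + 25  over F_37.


Delta = -16(4 a^3 + 27 b^2) mod 37 = 34
-1728 * (4 a)^3 = -1728 * (4*18)^3 mod 37 = 23
j = 23 * 34^(-1) mod 37 = 17

j = 17 (mod 37)


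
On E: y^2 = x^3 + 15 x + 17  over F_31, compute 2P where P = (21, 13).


Doubling: s = (3 x1^2 + a) / (2 y1)
s = (3*21^2 + 15) / (2*13) mod 31 = 30
x3 = s^2 - 2 x1 mod 31 = 30^2 - 2*21 = 21
y3 = s (x1 - x3) - y1 mod 31 = 30 * (21 - 21) - 13 = 18

2P = (21, 18)


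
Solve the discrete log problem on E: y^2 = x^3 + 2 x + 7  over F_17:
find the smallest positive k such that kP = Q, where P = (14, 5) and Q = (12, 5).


Enumerate multiples of P until we hit Q = (12, 5):
  1P = (14, 5)
  2P = (2, 6)
  3P = (16, 15)
  4P = (12, 5)
Match found at i = 4.

k = 4


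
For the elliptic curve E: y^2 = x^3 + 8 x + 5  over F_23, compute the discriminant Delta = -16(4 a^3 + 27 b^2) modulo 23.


4 a^3 + 27 b^2 = 4*8^3 + 27*5^2 = 2048 + 675 = 2723
Delta = -16 * (2723) = -43568
Delta mod 23 = 17

Delta = 17 (mod 23)


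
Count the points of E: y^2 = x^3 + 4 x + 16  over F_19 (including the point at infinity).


For each x in F_19, count y with y^2 = x^3 + 4 x + 16 mod 19:
  x = 0: RHS = 16, y in [4, 15]  -> 2 point(s)
  x = 3: RHS = 17, y in [6, 13]  -> 2 point(s)
  x = 4: RHS = 1, y in [1, 18]  -> 2 point(s)
  x = 5: RHS = 9, y in [3, 16]  -> 2 point(s)
  x = 6: RHS = 9, y in [3, 16]  -> 2 point(s)
  x = 7: RHS = 7, y in [8, 11]  -> 2 point(s)
  x = 8: RHS = 9, y in [3, 16]  -> 2 point(s)
  x = 10: RHS = 11, y in [7, 12]  -> 2 point(s)
  x = 11: RHS = 4, y in [2, 17]  -> 2 point(s)
  x = 12: RHS = 6, y in [5, 14]  -> 2 point(s)
  x = 13: RHS = 4, y in [2, 17]  -> 2 point(s)
  x = 14: RHS = 4, y in [2, 17]  -> 2 point(s)
  x = 17: RHS = 0, y in [0]  -> 1 point(s)
  x = 18: RHS = 11, y in [7, 12]  -> 2 point(s)
Affine points: 27. Add the point at infinity: total = 28.

#E(F_19) = 28


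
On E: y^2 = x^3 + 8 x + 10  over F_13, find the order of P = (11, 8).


Compute successive multiples of P until we hit O:
  1P = (11, 8)
  2P = (8, 12)
  3P = (3, 3)
  4P = (0, 7)
  5P = (12, 12)
  6P = (6, 12)
  7P = (6, 1)
  8P = (12, 1)
  ... (continuing to 13P)
  13P = O

ord(P) = 13


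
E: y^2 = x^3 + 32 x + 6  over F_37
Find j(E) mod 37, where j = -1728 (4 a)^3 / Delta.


Delta = -16(4 a^3 + 27 b^2) mod 37 = 33
-1728 * (4 a)^3 = -1728 * (4*32)^3 mod 37 = 23
j = 23 * 33^(-1) mod 37 = 22

j = 22 (mod 37)


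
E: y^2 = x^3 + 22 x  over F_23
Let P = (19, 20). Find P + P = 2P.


Doubling: s = (3 x1^2 + a) / (2 y1)
s = (3*19^2 + 22) / (2*20) mod 23 = 19
x3 = s^2 - 2 x1 mod 23 = 19^2 - 2*19 = 1
y3 = s (x1 - x3) - y1 mod 23 = 19 * (19 - 1) - 20 = 0

2P = (1, 0)


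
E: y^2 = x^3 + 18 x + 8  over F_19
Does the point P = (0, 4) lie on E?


Check whether y^2 = x^3 + 18 x + 8 (mod 19) for (x, y) = (0, 4).
LHS: y^2 = 4^2 mod 19 = 16
RHS: x^3 + 18 x + 8 = 0^3 + 18*0 + 8 mod 19 = 8
LHS != RHS

No, not on the curve


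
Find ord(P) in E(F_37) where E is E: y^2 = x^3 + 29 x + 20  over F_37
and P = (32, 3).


Compute successive multiples of P until we hit O:
  1P = (32, 3)
  2P = (35, 19)
  3P = (19, 17)
  4P = (20, 4)
  5P = (31, 0)
  6P = (20, 33)
  7P = (19, 20)
  8P = (35, 18)
  ... (continuing to 10P)
  10P = O

ord(P) = 10


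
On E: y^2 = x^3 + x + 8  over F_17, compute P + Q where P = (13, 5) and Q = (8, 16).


P != Q, so use the chord formula.
s = (y2 - y1) / (x2 - x1) = (11) / (12) mod 17 = 8
x3 = s^2 - x1 - x2 mod 17 = 8^2 - 13 - 8 = 9
y3 = s (x1 - x3) - y1 mod 17 = 8 * (13 - 9) - 5 = 10

P + Q = (9, 10)


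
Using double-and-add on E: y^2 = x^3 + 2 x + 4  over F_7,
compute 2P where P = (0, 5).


k = 2 = 10_2 (binary, LSB first: 01)
Double-and-add from P = (0, 5):
  bit 0 = 0: acc unchanged = O
  bit 1 = 1: acc = O + (2, 3) = (2, 3)

2P = (2, 3)


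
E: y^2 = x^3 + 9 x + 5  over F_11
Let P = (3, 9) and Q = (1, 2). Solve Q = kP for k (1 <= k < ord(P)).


Enumerate multiples of P until we hit Q = (1, 2):
  1P = (3, 9)
  2P = (9, 1)
  3P = (2, 8)
  4P = (7, 9)
  5P = (1, 2)
Match found at i = 5.

k = 5


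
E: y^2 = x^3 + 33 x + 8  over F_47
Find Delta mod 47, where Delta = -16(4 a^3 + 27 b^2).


4 a^3 + 27 b^2 = 4*33^3 + 27*8^2 = 143748 + 1728 = 145476
Delta = -16 * (145476) = -2327616
Delta mod 47 = 12

Delta = 12 (mod 47)


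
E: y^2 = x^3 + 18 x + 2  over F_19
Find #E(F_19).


For each x in F_19, count y with y^2 = x^3 + 18 x + 2 mod 19:
  x = 3: RHS = 7, y in [8, 11]  -> 2 point(s)
  x = 4: RHS = 5, y in [9, 10]  -> 2 point(s)
  x = 9: RHS = 0, y in [0]  -> 1 point(s)
  x = 10: RHS = 4, y in [2, 17]  -> 2 point(s)
  x = 11: RHS = 11, y in [7, 12]  -> 2 point(s)
  x = 13: RHS = 1, y in [1, 18]  -> 2 point(s)
  x = 16: RHS = 16, y in [4, 15]  -> 2 point(s)
Affine points: 13. Add the point at infinity: total = 14.

#E(F_19) = 14


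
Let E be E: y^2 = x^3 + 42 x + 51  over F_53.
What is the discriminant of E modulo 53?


4 a^3 + 27 b^2 = 4*42^3 + 27*51^2 = 296352 + 70227 = 366579
Delta = -16 * (366579) = -5865264
Delta mod 53 = 34

Delta = 34 (mod 53)


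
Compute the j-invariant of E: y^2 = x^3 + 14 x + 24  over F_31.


Delta = -16(4 a^3 + 27 b^2) mod 31 = 4
-1728 * (4 a)^3 = -1728 * (4*14)^3 mod 31 = 8
j = 8 * 4^(-1) mod 31 = 2

j = 2 (mod 31)


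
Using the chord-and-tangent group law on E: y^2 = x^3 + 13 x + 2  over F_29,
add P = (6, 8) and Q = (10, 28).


P != Q, so use the chord formula.
s = (y2 - y1) / (x2 - x1) = (20) / (4) mod 29 = 5
x3 = s^2 - x1 - x2 mod 29 = 5^2 - 6 - 10 = 9
y3 = s (x1 - x3) - y1 mod 29 = 5 * (6 - 9) - 8 = 6

P + Q = (9, 6)


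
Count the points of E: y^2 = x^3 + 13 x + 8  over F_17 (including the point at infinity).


For each x in F_17, count y with y^2 = x^3 + 13 x + 8 mod 17:
  x = 0: RHS = 8, y in [5, 12]  -> 2 point(s)
  x = 2: RHS = 8, y in [5, 12]  -> 2 point(s)
  x = 6: RHS = 13, y in [8, 9]  -> 2 point(s)
  x = 7: RHS = 0, y in [0]  -> 1 point(s)
  x = 9: RHS = 4, y in [2, 15]  -> 2 point(s)
  x = 10: RHS = 16, y in [4, 13]  -> 2 point(s)
  x = 15: RHS = 8, y in [5, 12]  -> 2 point(s)
Affine points: 13. Add the point at infinity: total = 14.

#E(F_17) = 14


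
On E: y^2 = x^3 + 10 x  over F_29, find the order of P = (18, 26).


Compute successive multiples of P until we hit O:
  1P = (18, 26)
  2P = (16, 14)
  3P = (2, 12)
  4P = (22, 14)
  5P = (27, 1)
  6P = (20, 15)
  7P = (14, 10)
  8P = (13, 23)
  ... (continuing to 34P)
  34P = O

ord(P) = 34


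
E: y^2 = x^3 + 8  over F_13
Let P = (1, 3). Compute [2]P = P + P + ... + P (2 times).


k = 2 = 10_2 (binary, LSB first: 01)
Double-and-add from P = (1, 3):
  bit 0 = 0: acc unchanged = O
  bit 1 = 1: acc = O + (8, 0) = (8, 0)

2P = (8, 0)


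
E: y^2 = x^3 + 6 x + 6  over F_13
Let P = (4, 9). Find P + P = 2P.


Doubling: s = (3 x1^2 + a) / (2 y1)
s = (3*4^2 + 6) / (2*9) mod 13 = 3
x3 = s^2 - 2 x1 mod 13 = 3^2 - 2*4 = 1
y3 = s (x1 - x3) - y1 mod 13 = 3 * (4 - 1) - 9 = 0

2P = (1, 0)


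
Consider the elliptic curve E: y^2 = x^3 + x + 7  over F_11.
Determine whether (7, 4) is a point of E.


Check whether y^2 = x^3 + 1 x + 7 (mod 11) for (x, y) = (7, 4).
LHS: y^2 = 4^2 mod 11 = 5
RHS: x^3 + 1 x + 7 = 7^3 + 1*7 + 7 mod 11 = 5
LHS = RHS

Yes, on the curve


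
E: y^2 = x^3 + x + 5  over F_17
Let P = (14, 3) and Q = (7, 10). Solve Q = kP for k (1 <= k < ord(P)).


Enumerate multiples of P until we hit Q = (7, 10):
  1P = (14, 3)
  2P = (7, 7)
  3P = (5, 4)
  4P = (2, 7)
  5P = (3, 16)
  6P = (8, 10)
  7P = (11, 2)
  8P = (11, 15)
  9P = (8, 7)
  10P = (3, 1)
  11P = (2, 10)
  12P = (5, 13)
  13P = (7, 10)
Match found at i = 13.

k = 13


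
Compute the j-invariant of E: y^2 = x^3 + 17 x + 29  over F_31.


Delta = -16(4 a^3 + 27 b^2) mod 31 = 9
-1728 * (4 a)^3 = -1728 * (4*17)^3 mod 31 = 23
j = 23 * 9^(-1) mod 31 = 6

j = 6 (mod 31)


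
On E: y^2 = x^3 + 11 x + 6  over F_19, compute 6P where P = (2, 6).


k = 6 = 110_2 (binary, LSB first: 011)
Double-and-add from P = (2, 6):
  bit 0 = 0: acc unchanged = O
  bit 1 = 1: acc = O + (13, 3) = (13, 3)
  bit 2 = 1: acc = (13, 3) + (9, 13) = (8, 13)

6P = (8, 13)


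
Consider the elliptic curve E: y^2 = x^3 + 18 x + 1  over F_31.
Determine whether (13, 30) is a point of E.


Check whether y^2 = x^3 + 18 x + 1 (mod 31) for (x, y) = (13, 30).
LHS: y^2 = 30^2 mod 31 = 1
RHS: x^3 + 18 x + 1 = 13^3 + 18*13 + 1 mod 31 = 14
LHS != RHS

No, not on the curve


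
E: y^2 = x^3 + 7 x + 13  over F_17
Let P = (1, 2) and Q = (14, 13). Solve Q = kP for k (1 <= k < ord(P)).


Enumerate multiples of P until we hit Q = (14, 13):
  1P = (1, 2)
  2P = (0, 9)
  3P = (14, 4)
  4P = (15, 5)
  5P = (2, 16)
  6P = (6, 13)
  7P = (6, 4)
  8P = (2, 1)
  9P = (15, 12)
  10P = (14, 13)
Match found at i = 10.

k = 10


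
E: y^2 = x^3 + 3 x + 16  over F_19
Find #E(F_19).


For each x in F_19, count y with y^2 = x^3 + 3 x + 16 mod 19:
  x = 0: RHS = 16, y in [4, 15]  -> 2 point(s)
  x = 1: RHS = 1, y in [1, 18]  -> 2 point(s)
  x = 2: RHS = 11, y in [7, 12]  -> 2 point(s)
  x = 4: RHS = 16, y in [4, 15]  -> 2 point(s)
  x = 5: RHS = 4, y in [2, 17]  -> 2 point(s)
  x = 7: RHS = 0, y in [0]  -> 1 point(s)
  x = 8: RHS = 1, y in [1, 18]  -> 2 point(s)
  x = 10: RHS = 1, y in [1, 18]  -> 2 point(s)
  x = 14: RHS = 9, y in [3, 16]  -> 2 point(s)
  x = 15: RHS = 16, y in [4, 15]  -> 2 point(s)
Affine points: 19. Add the point at infinity: total = 20.

#E(F_19) = 20


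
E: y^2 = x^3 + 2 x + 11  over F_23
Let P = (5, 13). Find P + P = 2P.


Doubling: s = (3 x1^2 + a) / (2 y1)
s = (3*5^2 + 2) / (2*13) mod 23 = 18
x3 = s^2 - 2 x1 mod 23 = 18^2 - 2*5 = 15
y3 = s (x1 - x3) - y1 mod 23 = 18 * (5 - 15) - 13 = 14

2P = (15, 14)


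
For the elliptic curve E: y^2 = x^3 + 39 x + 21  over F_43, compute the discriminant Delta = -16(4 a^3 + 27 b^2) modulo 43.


4 a^3 + 27 b^2 = 4*39^3 + 27*21^2 = 237276 + 11907 = 249183
Delta = -16 * (249183) = -3986928
Delta mod 43 = 32

Delta = 32 (mod 43)


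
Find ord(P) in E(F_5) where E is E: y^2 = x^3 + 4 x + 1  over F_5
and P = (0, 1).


Compute successive multiples of P until we hit O:
  1P = (0, 1)
  2P = (4, 1)
  3P = (1, 4)
  4P = (3, 0)
  5P = (1, 1)
  6P = (4, 4)
  7P = (0, 4)
  8P = O

ord(P) = 8


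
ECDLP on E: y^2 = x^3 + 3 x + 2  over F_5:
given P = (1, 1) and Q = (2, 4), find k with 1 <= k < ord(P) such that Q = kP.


Enumerate multiples of P until we hit Q = (2, 4):
  1P = (1, 1)
  2P = (2, 1)
  3P = (2, 4)
Match found at i = 3.

k = 3


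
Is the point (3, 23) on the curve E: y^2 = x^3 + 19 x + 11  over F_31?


Check whether y^2 = x^3 + 19 x + 11 (mod 31) for (x, y) = (3, 23).
LHS: y^2 = 23^2 mod 31 = 2
RHS: x^3 + 19 x + 11 = 3^3 + 19*3 + 11 mod 31 = 2
LHS = RHS

Yes, on the curve


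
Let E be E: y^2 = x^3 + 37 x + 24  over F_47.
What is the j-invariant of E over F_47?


Delta = -16(4 a^3 + 27 b^2) mod 47 = 19
-1728 * (4 a)^3 = -1728 * (4*37)^3 mod 47 = 13
j = 13 * 19^(-1) mod 47 = 18

j = 18 (mod 47)


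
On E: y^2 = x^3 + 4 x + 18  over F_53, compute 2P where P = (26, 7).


Doubling: s = (3 x1^2 + a) / (2 y1)
s = (3*26^2 + 4) / (2*7) mod 53 = 24
x3 = s^2 - 2 x1 mod 53 = 24^2 - 2*26 = 47
y3 = s (x1 - x3) - y1 mod 53 = 24 * (26 - 47) - 7 = 19

2P = (47, 19)


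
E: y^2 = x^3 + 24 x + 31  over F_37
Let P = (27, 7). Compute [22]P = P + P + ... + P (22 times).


k = 22 = 10110_2 (binary, LSB first: 01101)
Double-and-add from P = (27, 7):
  bit 0 = 0: acc unchanged = O
  bit 1 = 1: acc = O + (24, 36) = (24, 36)
  bit 2 = 1: acc = (24, 36) + (22, 25) = (12, 30)
  bit 3 = 0: acc unchanged = (12, 30)
  bit 4 = 1: acc = (12, 30) + (20, 1) = (6, 13)

22P = (6, 13)


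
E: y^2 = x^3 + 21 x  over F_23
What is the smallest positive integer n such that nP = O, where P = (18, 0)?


Compute successive multiples of P until we hit O:
  1P = (18, 0)
  2P = O

ord(P) = 2


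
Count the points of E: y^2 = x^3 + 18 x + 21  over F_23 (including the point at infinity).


For each x in F_23, count y with y^2 = x^3 + 18 x + 21 mod 23:
  x = 5: RHS = 6, y in [11, 12]  -> 2 point(s)
  x = 6: RHS = 0, y in [0]  -> 1 point(s)
  x = 11: RHS = 9, y in [3, 20]  -> 2 point(s)
  x = 14: RHS = 4, y in [2, 21]  -> 2 point(s)
  x = 15: RHS = 9, y in [3, 20]  -> 2 point(s)
  x = 16: RHS = 12, y in [9, 14]  -> 2 point(s)
  x = 18: RHS = 13, y in [6, 17]  -> 2 point(s)
  x = 19: RHS = 0, y in [0]  -> 1 point(s)
  x = 20: RHS = 9, y in [3, 20]  -> 2 point(s)
  x = 21: RHS = 0, y in [0]  -> 1 point(s)
  x = 22: RHS = 2, y in [5, 18]  -> 2 point(s)
Affine points: 19. Add the point at infinity: total = 20.

#E(F_23) = 20


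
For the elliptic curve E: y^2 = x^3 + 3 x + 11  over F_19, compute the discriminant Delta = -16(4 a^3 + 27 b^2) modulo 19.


4 a^3 + 27 b^2 = 4*3^3 + 27*11^2 = 108 + 3267 = 3375
Delta = -16 * (3375) = -54000
Delta mod 19 = 17

Delta = 17 (mod 19)


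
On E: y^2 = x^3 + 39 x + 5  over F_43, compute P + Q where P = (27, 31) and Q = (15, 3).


P != Q, so use the chord formula.
s = (y2 - y1) / (x2 - x1) = (15) / (31) mod 43 = 31
x3 = s^2 - x1 - x2 mod 43 = 31^2 - 27 - 15 = 16
y3 = s (x1 - x3) - y1 mod 43 = 31 * (27 - 16) - 31 = 9

P + Q = (16, 9)


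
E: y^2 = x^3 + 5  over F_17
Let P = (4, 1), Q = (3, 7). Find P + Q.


P != Q, so use the chord formula.
s = (y2 - y1) / (x2 - x1) = (6) / (16) mod 17 = 11
x3 = s^2 - x1 - x2 mod 17 = 11^2 - 4 - 3 = 12
y3 = s (x1 - x3) - y1 mod 17 = 11 * (4 - 12) - 1 = 13

P + Q = (12, 13)


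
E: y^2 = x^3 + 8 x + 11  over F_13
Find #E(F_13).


For each x in F_13, count y with y^2 = x^3 + 8 x + 11 mod 13:
  x = 2: RHS = 9, y in [3, 10]  -> 2 point(s)
  x = 3: RHS = 10, y in [6, 7]  -> 2 point(s)
  x = 4: RHS = 3, y in [4, 9]  -> 2 point(s)
  x = 10: RHS = 12, y in [5, 8]  -> 2 point(s)
  x = 11: RHS = 0, y in [0]  -> 1 point(s)
Affine points: 9. Add the point at infinity: total = 10.

#E(F_13) = 10


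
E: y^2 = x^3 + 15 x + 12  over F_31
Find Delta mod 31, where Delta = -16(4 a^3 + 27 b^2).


4 a^3 + 27 b^2 = 4*15^3 + 27*12^2 = 13500 + 3888 = 17388
Delta = -16 * (17388) = -278208
Delta mod 31 = 17

Delta = 17 (mod 31)


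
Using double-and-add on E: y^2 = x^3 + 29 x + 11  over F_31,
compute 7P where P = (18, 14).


k = 7 = 111_2 (binary, LSB first: 111)
Double-and-add from P = (18, 14):
  bit 0 = 1: acc = O + (18, 14) = (18, 14)
  bit 1 = 1: acc = (18, 14) + (4, 6) = (3, 30)
  bit 2 = 1: acc = (3, 30) + (11, 24) = (4, 25)

7P = (4, 25)


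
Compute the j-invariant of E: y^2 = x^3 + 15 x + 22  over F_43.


Delta = -16(4 a^3 + 27 b^2) mod 43 = 10
-1728 * (4 a)^3 = -1728 * (4*15)^3 mod 43 = 41
j = 41 * 10^(-1) mod 43 = 17

j = 17 (mod 43)


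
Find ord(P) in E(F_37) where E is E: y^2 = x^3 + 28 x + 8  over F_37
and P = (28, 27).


Compute successive multiples of P until we hit O:
  1P = (28, 27)
  2P = (8, 35)
  3P = (13, 4)
  4P = (12, 0)
  5P = (13, 33)
  6P = (8, 2)
  7P = (28, 10)
  8P = O

ord(P) = 8


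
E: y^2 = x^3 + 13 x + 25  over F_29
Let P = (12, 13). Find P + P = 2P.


Doubling: s = (3 x1^2 + a) / (2 y1)
s = (3*12^2 + 13) / (2*13) mod 29 = 16
x3 = s^2 - 2 x1 mod 29 = 16^2 - 2*12 = 0
y3 = s (x1 - x3) - y1 mod 29 = 16 * (12 - 0) - 13 = 5

2P = (0, 5)


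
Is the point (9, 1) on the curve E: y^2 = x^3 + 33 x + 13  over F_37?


Check whether y^2 = x^3 + 33 x + 13 (mod 37) for (x, y) = (9, 1).
LHS: y^2 = 1^2 mod 37 = 1
RHS: x^3 + 33 x + 13 = 9^3 + 33*9 + 13 mod 37 = 3
LHS != RHS

No, not on the curve


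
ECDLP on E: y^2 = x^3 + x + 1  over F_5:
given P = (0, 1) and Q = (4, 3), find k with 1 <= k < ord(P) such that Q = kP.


Enumerate multiples of P until we hit Q = (4, 3):
  1P = (0, 1)
  2P = (4, 2)
  3P = (2, 1)
  4P = (3, 4)
  5P = (3, 1)
  6P = (2, 4)
  7P = (4, 3)
Match found at i = 7.

k = 7


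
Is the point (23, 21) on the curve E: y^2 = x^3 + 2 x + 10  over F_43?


Check whether y^2 = x^3 + 2 x + 10 (mod 43) for (x, y) = (23, 21).
LHS: y^2 = 21^2 mod 43 = 11
RHS: x^3 + 2 x + 10 = 23^3 + 2*23 + 10 mod 43 = 11
LHS = RHS

Yes, on the curve
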